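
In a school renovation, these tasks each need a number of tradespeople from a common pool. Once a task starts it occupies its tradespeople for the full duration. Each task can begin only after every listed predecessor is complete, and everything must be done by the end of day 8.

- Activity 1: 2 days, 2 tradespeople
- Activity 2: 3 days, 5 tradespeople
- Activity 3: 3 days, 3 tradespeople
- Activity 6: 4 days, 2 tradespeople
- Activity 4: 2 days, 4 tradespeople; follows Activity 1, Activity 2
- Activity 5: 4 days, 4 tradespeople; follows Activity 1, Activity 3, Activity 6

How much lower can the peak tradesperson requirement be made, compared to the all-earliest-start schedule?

Early-start peak: d1:12  d2:12  d3:10  d4:6  d5:8  d6:4  d7:4  d8:4 ⇒ 12.
Leveled (Activity 1@1, Activity 2@4, Activity 3@1, Activity 6@1, Activity 4@7, Activity 5@5): d1:7  d2:7  d3:5  d4:7  d5:9  d6:9  d7:8  d8:8 ⇒ 9.
Reduction 12 − 9 = 3.

3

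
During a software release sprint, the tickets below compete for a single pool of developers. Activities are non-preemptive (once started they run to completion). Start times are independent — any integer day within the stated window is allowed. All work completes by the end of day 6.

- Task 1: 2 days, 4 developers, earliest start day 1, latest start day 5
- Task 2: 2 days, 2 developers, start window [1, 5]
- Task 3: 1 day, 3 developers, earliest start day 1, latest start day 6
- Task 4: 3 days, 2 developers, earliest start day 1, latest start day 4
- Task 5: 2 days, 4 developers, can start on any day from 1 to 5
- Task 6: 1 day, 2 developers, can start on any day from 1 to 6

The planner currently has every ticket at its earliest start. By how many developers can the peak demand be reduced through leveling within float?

11

Early-start peak: d1:17  d2:12  d3:2  d4:0  d5:0  d6:0 ⇒ 17.
Leveled (Task 1@1, Task 2@1, Task 3@3, Task 4@3, Task 5@4, Task 6@6): d1:6  d2:6  d3:5  d4:6  d5:6  d6:2 ⇒ 6.
Reduction 17 − 6 = 11.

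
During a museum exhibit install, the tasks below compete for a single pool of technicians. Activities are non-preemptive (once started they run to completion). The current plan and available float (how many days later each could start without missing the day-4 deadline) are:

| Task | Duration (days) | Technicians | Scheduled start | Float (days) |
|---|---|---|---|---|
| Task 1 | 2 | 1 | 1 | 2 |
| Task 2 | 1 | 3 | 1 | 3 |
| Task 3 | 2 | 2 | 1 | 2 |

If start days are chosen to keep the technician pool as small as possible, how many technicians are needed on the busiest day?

3

Early-start (Task 1@1, Task 2@1, Task 3@1) gives peak 6: d1:6  d2:3  d3:0  d4:0.
Shift Task 2→3.
Schedule Task 1@1, Task 2@3, Task 3@1: d1:3  d2:3  d3:3  d4:0 — peak 3.
Total technician-days = 9 over 4 days ⇒ peak ≥ ⌈9/4⌉ = 3, so 3 is optimal.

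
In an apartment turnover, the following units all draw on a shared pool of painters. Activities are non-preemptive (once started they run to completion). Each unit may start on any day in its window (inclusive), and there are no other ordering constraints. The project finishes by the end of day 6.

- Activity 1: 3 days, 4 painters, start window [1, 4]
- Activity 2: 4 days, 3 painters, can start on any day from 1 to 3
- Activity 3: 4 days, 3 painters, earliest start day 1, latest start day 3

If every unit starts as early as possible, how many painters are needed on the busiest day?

10

Early-start schedule: Activity 1@1, Activity 2@1, Activity 3@1.
Load per day: day 1: 10, day 2: 10, day 3: 10, day 4: 6, day 5: 0, day 6: 0.
Peak is 10.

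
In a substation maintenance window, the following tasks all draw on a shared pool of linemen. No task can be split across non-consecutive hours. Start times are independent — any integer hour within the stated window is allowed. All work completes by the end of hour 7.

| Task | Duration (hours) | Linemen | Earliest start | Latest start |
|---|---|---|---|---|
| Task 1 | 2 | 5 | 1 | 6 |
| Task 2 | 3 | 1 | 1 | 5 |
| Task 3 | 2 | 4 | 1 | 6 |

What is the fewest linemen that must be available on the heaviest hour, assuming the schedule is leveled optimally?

5

Early-start (Task 1@1, Task 2@1, Task 3@1) gives peak 10: h1:10  h2:10  h3:1  h4:0  h5:0  h6:0  h7:0.
Shift Task 2→3, Task 3→3.
Schedule Task 1@1, Task 2@3, Task 3@3: h1:5  h2:5  h3:5  h4:5  h5:1  h6:0  h7:0 — peak 5.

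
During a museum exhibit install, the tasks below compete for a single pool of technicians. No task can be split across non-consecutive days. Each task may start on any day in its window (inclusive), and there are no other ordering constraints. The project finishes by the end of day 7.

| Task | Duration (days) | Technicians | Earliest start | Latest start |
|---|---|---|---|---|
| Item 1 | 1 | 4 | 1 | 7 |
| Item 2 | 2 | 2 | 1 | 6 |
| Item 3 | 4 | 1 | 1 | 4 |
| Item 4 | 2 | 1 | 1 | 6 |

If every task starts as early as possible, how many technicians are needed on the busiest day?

Early-start schedule: Item 1@1, Item 2@1, Item 3@1, Item 4@1.
Load per day: day 1: 8, day 2: 4, day 3: 1, day 4: 1, day 5: 0, day 6: 0, day 7: 0.
Peak is 8.

8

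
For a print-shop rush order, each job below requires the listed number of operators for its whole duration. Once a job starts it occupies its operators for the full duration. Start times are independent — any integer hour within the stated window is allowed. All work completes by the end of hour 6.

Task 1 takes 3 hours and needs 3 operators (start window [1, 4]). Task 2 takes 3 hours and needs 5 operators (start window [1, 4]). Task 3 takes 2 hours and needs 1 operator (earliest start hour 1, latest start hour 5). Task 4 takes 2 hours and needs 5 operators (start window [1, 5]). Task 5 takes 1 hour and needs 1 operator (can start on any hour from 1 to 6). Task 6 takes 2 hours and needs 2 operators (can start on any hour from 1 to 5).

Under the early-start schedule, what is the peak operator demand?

17

Early-start schedule: Task 1@1, Task 2@1, Task 3@1, Task 4@1, Task 5@1, Task 6@1.
Load per hour: hour 1: 17, hour 2: 16, hour 3: 8, hour 4: 0, hour 5: 0, hour 6: 0.
Peak is 17.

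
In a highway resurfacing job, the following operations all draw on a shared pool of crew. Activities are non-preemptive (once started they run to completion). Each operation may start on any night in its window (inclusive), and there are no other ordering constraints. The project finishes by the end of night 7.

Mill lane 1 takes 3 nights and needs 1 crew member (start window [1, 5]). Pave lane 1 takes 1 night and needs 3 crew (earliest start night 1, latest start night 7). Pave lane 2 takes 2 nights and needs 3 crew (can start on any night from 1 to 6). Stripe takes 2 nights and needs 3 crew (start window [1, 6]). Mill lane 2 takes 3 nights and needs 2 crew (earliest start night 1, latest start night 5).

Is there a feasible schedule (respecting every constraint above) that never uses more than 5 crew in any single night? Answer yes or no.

Schedule Mill lane 1@1, Pave lane 1@1, Pave lane 2@2, Stripe@4, Mill lane 2@4: n1:4  n2:4  n3:4  n4:5  n5:5  n6:2  n7:0 — peak 5 ≤ 5.

yes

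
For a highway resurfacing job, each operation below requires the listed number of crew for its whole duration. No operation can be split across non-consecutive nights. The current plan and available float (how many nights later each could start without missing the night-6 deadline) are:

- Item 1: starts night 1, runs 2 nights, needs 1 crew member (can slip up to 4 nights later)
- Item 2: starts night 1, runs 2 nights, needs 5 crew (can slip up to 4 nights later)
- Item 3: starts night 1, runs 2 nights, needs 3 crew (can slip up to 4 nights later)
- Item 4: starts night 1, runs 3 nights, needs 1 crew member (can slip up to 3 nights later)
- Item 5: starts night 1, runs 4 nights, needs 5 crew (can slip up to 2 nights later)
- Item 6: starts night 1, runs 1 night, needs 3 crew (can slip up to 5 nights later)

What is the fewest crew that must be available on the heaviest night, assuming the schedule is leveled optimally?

Early-start (Item 1@1, Item 2@1, Item 3@1, Item 4@1, Item 5@1, Item 6@1) gives peak 18: n1:18  n2:15  n3:6  n4:5  n5:0  n6:0.
Shift Item 3→4, Item 5→3, Item 6→6.
Schedule Item 1@1, Item 2@1, Item 3@4, Item 4@1, Item 5@3, Item 6@6: n1:7  n2:7  n3:6  n4:8  n5:8  n6:8 — peak 8.
Total crew member-nights = 44 over 6 nights ⇒ peak ≥ ⌈44/6⌉ = 8, so 8 is optimal.

8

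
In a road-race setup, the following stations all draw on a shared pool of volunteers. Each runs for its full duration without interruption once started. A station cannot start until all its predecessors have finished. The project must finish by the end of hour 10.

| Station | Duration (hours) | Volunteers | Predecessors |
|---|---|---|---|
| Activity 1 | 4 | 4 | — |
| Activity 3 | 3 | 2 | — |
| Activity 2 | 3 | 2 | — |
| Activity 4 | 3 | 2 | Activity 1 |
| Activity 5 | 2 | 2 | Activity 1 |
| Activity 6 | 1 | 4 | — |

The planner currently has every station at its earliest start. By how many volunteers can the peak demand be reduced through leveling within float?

6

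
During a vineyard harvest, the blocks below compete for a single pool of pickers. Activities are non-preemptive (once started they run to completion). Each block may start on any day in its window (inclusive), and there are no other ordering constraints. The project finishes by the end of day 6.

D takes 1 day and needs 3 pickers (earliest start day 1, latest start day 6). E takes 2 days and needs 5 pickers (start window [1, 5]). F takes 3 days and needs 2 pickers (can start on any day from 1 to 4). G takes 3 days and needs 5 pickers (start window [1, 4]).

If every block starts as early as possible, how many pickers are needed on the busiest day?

Early-start schedule: D@1, E@1, F@1, G@1.
Load per day: day 1: 15, day 2: 12, day 3: 7, day 4: 0, day 5: 0, day 6: 0.
Peak is 15.

15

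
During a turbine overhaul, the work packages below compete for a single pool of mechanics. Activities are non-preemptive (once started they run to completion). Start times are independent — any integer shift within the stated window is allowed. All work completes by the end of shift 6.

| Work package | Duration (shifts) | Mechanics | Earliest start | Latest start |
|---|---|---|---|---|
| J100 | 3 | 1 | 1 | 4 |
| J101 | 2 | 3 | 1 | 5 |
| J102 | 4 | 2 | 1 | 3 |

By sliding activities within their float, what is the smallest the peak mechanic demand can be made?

3

Early-start (J100@1, J101@1, J102@1) gives peak 6: s1:6  s2:6  s3:3  s4:2  s5:0  s6:0.
Shift J101→5.
Schedule J100@1, J101@5, J102@1: s1:3  s2:3  s3:3  s4:2  s5:3  s6:3 — peak 3.
Total mechanic-shifts = 17 over 6 shifts ⇒ peak ≥ ⌈17/6⌉ = 3, so 3 is optimal.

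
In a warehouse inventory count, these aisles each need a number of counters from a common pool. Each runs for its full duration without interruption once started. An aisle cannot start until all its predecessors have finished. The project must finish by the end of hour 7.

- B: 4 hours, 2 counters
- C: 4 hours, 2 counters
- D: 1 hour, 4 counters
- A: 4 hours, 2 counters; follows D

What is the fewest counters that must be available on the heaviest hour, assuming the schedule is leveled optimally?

Early-start (B@1, C@1, D@1, A@2) gives peak 8: h1:8  h2:6  h3:6  h4:6  h5:2  h6:0  h7:0.
Shift C→2.
Schedule B@1, C@2, D@1, A@2: h1:6  h2:6  h3:6  h4:6  h5:4  h6:0  h7:0 — peak 6.

6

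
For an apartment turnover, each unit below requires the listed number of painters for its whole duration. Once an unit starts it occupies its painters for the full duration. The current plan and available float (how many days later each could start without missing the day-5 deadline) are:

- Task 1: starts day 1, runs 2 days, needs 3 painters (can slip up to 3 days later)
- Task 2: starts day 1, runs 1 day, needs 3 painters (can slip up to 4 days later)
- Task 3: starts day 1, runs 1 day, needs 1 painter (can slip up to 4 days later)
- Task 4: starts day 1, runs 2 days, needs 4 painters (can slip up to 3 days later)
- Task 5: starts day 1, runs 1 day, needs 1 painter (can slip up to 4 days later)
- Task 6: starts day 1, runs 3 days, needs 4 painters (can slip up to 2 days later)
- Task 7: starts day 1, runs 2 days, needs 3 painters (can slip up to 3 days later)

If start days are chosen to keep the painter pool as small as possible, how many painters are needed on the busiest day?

8

Early-start (Task 1@1, Task 2@1, Task 3@1, Task 4@1, Task 5@1, Task 6@1, Task 7@1) gives peak 19: d1:19  d2:14  d3:4  d4:0  d5:0.
Shift Task 4→2, Task 6→3, Task 7→4.
Schedule Task 1@1, Task 2@1, Task 3@1, Task 4@2, Task 5@1, Task 6@3, Task 7@4: d1:8  d2:7  d3:8  d4:7  d5:7 — peak 8.
Total painter-days = 37 over 5 days ⇒ peak ≥ ⌈37/5⌉ = 8, so 8 is optimal.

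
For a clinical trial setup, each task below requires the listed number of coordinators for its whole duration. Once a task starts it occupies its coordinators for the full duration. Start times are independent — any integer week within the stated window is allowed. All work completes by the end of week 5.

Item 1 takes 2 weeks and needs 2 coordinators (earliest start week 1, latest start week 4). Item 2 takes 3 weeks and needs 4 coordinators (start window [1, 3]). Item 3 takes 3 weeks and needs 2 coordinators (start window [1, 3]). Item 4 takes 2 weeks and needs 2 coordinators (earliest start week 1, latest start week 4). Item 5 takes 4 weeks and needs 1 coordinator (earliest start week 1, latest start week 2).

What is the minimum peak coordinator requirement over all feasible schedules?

7

Early-start (Item 1@1, Item 2@1, Item 3@1, Item 4@1, Item 5@1) gives peak 11: w1:11  w2:11  w3:7  w4:1  w5:0.
Shift Item 3→3, Item 4→4.
Schedule Item 1@1, Item 2@1, Item 3@3, Item 4@4, Item 5@1: w1:7  w2:7  w3:7  w4:5  w5:4 — peak 7.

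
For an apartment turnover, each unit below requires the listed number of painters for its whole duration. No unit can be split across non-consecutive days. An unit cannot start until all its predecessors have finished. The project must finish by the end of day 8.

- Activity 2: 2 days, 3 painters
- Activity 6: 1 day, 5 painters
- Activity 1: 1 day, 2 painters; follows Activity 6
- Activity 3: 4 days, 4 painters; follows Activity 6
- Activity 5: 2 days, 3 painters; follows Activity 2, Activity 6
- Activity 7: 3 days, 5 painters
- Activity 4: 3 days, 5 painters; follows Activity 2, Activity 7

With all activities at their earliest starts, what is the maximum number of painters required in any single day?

Early-start schedule: Activity 2@1, Activity 6@1, Activity 1@2, Activity 3@2, Activity 5@3, Activity 7@1, Activity 4@4.
Load per day: day 1: 13, day 2: 14, day 3: 12, day 4: 12, day 5: 9, day 6: 5, day 7: 0, day 8: 0.
Peak is 14.

14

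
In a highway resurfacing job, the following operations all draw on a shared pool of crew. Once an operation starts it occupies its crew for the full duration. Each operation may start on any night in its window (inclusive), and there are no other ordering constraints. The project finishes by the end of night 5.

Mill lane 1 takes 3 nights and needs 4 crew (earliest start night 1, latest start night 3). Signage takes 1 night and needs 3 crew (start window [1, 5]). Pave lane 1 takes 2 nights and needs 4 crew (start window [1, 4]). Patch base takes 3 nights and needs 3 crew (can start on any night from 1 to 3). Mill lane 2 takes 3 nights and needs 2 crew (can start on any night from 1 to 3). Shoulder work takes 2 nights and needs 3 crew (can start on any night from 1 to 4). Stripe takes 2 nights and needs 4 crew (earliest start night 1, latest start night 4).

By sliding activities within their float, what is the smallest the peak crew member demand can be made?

12

Early-start (Mill lane 1@1, Signage@1, Pave lane 1@1, Patch base@1, Mill lane 2@1, Shoulder work@1, Stripe@1) gives peak 23: n1:23  n2:20  n3:9  n4:0  n5:0.
Shift Patch base→2, Mill lane 2→3, Shoulder work→3, Stripe→4.
Schedule Mill lane 1@1, Signage@1, Pave lane 1@1, Patch base@2, Mill lane 2@3, Shoulder work@3, Stripe@4: n1:11  n2:11  n3:12  n4:12  n5:6 — peak 12.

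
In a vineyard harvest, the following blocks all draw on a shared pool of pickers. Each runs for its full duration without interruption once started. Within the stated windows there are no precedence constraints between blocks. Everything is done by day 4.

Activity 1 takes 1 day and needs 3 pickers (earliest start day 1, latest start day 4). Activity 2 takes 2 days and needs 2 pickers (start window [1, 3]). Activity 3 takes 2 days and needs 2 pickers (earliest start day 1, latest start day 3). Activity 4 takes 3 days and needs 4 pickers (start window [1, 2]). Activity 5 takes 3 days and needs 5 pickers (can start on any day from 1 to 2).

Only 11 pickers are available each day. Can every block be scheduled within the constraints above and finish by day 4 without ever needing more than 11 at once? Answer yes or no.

yes

Schedule Activity 1@1, Activity 2@1, Activity 3@3, Activity 4@1, Activity 5@2: d1:9  d2:11  d3:11  d4:7 — peak 11 ≤ 11.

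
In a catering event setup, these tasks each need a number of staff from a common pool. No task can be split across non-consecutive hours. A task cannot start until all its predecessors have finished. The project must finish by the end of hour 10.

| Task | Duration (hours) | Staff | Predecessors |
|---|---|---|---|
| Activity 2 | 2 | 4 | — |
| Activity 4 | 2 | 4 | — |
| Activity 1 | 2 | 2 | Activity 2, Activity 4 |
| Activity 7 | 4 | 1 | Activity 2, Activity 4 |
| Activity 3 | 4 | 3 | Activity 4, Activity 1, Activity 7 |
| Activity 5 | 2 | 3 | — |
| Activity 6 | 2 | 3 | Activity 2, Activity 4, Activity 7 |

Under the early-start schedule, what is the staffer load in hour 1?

At early start, hour 1 has: Activity 2, Activity 4, Activity 5.
Demand: 4 + 4 + 3 = 11.

11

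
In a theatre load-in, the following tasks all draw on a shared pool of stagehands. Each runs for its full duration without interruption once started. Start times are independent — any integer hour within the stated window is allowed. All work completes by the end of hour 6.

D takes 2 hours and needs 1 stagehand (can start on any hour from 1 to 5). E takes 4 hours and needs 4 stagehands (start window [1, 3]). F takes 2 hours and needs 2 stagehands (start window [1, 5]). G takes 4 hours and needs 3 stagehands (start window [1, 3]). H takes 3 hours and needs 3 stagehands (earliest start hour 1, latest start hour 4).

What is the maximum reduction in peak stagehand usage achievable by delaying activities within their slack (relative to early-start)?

3

Early-start peak: h1:13  h2:13  h3:10  h4:7  h5:0  h6:0 ⇒ 13.
Leveled (D@1, E@1, F@1, G@1, H@3): h1:10  h2:10  h3:10  h4:10  h5:3  h6:0 ⇒ 10.
Reduction 13 − 10 = 3.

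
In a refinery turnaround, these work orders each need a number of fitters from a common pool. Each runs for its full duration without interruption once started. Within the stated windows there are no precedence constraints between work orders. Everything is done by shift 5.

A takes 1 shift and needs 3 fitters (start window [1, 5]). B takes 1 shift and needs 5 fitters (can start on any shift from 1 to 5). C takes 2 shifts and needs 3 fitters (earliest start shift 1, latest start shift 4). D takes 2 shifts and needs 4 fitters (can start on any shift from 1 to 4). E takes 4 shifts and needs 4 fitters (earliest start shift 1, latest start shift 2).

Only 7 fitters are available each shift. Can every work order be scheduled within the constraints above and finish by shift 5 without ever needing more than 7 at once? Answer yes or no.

Total fitter-shifts = 38; over 5 shifts the average is 38/5 > 7, so some shift must exceed 7.

no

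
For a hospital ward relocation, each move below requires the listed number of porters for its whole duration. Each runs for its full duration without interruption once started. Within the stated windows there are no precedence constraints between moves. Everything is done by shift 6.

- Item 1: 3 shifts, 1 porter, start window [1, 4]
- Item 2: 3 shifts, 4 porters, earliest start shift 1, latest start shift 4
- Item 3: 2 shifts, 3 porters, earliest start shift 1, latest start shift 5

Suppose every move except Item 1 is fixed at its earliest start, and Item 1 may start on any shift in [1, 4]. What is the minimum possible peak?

7

Item 1@1: s1:8  s2:8  s3:5  s4:0  s5:0  s6:0 → peak 8
Item 1@2: s1:7  s2:8  s3:5  s4:1  s5:0  s6:0 → peak 8
Item 1@3: s1:7  s2:7  s3:5  s4:1  s5:1  s6:0 → peak 7
Item 1@4: s1:7  s2:7  s3:4  s4:1  s5:1  s6:1 → peak 7
Best is Item 1@3, peak 7.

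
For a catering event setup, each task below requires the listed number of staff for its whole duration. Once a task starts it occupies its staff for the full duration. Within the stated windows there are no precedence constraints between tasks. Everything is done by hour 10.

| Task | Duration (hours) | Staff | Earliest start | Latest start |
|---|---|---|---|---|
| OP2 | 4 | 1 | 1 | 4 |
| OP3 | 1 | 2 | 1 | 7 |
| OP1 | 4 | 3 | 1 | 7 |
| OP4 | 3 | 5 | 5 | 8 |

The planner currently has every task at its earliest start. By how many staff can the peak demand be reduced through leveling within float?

Early-start peak: h1:6  h2:4  h3:4  h4:4  h5:5  h6:5  h7:5  h8:0  h9:0  h10:0 ⇒ 6.
Leveled (OP2@1, OP3@1, OP1@2, OP4@6): h1:3  h2:4  h3:4  h4:4  h5:3  h6:5  h7:5  h8:5  h9:0  h10:0 ⇒ 5.
Reduction 6 − 5 = 1.

1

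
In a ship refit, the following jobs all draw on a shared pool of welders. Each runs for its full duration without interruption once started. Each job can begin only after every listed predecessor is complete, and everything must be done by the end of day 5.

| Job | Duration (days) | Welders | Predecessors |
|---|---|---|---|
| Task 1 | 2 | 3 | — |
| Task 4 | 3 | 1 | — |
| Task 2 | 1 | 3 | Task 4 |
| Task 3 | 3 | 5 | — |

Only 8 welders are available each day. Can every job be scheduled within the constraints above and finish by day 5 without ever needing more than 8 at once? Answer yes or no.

yes

Schedule Task 1@4, Task 4@1, Task 2@4, Task 3@1: d1:6  d2:6  d3:6  d4:6  d5:3 — peak 6 ≤ 8.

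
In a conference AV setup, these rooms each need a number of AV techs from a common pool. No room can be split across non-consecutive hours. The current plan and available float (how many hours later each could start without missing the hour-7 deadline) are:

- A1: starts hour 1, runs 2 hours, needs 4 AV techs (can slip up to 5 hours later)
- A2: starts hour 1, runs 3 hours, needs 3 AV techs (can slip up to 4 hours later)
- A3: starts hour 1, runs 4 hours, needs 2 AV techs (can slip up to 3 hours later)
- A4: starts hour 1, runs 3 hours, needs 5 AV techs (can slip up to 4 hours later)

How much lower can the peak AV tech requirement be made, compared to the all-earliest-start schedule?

7

Early-start peak: h1:14  h2:14  h3:10  h4:2  h5:0  h6:0  h7:0 ⇒ 14.
Leveled (A1@1, A2@1, A3@3, A4@4): h1:7  h2:7  h3:5  h4:7  h5:7  h6:7  h7:0 ⇒ 7.
Reduction 14 − 7 = 7.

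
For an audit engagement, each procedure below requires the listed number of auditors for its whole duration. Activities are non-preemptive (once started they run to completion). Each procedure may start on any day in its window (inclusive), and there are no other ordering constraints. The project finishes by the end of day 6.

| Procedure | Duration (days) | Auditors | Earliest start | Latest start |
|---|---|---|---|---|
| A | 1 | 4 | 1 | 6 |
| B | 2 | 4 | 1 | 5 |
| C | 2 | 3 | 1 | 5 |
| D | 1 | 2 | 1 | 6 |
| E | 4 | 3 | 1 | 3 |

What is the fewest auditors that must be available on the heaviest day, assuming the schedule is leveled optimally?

7

Early-start (A@1, B@1, C@1, D@1, E@1) gives peak 16: d1:16  d2:10  d3:3  d4:3  d5:0  d6:0.
Shift B→2, D→4, E→3.
Schedule A@1, B@2, C@1, D@4, E@3: d1:7  d2:7  d3:7  d4:5  d5:3  d6:3 — peak 7.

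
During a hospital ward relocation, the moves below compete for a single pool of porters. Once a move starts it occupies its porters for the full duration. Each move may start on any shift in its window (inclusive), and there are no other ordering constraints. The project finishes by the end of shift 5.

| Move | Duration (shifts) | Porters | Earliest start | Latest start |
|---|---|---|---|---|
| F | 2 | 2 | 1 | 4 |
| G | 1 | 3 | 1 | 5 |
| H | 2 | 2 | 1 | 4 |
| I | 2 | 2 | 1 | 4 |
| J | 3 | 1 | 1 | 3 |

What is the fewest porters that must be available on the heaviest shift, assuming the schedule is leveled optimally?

Early-start (F@1, G@1, H@1, I@1, J@1) gives peak 10: s1:10  s2:7  s3:1  s4:0  s5:0.
Shift G→3, I→4, J→3.
Schedule F@1, G@3, H@1, I@4, J@3: s1:4  s2:4  s3:4  s4:3  s5:3 — peak 4.
Total porter-shifts = 18 over 5 shifts ⇒ peak ≥ ⌈18/5⌉ = 4, so 4 is optimal.

4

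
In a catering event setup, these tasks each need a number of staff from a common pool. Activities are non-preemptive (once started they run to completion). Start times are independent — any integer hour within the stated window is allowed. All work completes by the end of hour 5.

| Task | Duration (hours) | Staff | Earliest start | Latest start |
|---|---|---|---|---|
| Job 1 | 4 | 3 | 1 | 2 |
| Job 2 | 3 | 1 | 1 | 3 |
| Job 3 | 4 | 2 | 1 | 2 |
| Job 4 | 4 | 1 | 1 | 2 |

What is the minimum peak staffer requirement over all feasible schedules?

7

Schedule Job 1@1, Job 2@1, Job 3@1, Job 4@1: h1:7  h2:7  h3:7  h4:6  h5:0 — peak 7.
No arrangement of the 24 feasible schedules does better.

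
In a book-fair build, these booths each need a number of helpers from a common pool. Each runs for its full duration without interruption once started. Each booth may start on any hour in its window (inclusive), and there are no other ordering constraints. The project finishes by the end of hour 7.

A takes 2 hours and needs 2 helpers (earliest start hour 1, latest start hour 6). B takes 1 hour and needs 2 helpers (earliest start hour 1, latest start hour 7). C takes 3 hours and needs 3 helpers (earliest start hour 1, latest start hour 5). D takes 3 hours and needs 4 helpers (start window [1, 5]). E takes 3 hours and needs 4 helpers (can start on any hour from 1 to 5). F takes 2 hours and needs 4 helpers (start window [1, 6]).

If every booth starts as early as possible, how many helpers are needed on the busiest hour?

Early-start schedule: A@1, B@1, C@1, D@1, E@1, F@1.
Load per hour: hour 1: 19, hour 2: 17, hour 3: 11, hour 4: 0, hour 5: 0, hour 6: 0, hour 7: 0.
Peak is 19.

19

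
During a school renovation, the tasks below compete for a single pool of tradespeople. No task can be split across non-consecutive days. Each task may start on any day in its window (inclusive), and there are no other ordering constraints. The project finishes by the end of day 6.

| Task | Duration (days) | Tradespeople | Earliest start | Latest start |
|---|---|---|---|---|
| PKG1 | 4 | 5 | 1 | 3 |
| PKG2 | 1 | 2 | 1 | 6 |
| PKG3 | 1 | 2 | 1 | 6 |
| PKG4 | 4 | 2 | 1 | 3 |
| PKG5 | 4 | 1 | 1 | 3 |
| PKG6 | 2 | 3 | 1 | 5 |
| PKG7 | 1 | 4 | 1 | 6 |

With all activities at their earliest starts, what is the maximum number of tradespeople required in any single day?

19

Early-start schedule: PKG1@1, PKG2@1, PKG3@1, PKG4@1, PKG5@1, PKG6@1, PKG7@1.
Load per day: day 1: 19, day 2: 11, day 3: 8, day 4: 8, day 5: 0, day 6: 0.
Peak is 19.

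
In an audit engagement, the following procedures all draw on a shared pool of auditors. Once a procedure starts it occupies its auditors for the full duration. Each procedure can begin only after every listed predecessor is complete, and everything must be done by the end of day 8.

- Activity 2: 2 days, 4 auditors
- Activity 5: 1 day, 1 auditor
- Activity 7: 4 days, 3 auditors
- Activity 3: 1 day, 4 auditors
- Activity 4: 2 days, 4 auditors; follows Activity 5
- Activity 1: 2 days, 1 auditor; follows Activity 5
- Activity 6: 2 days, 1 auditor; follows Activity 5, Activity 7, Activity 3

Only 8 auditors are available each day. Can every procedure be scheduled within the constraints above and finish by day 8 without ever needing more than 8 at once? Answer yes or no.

yes

Schedule Activity 2@1, Activity 5@1, Activity 7@2, Activity 3@3, Activity 4@4, Activity 1@6, Activity 6@6: d1:5  d2:7  d3:7  d4:7  d5:7  d6:2  d7:2  d8:0 — peak 7 ≤ 8.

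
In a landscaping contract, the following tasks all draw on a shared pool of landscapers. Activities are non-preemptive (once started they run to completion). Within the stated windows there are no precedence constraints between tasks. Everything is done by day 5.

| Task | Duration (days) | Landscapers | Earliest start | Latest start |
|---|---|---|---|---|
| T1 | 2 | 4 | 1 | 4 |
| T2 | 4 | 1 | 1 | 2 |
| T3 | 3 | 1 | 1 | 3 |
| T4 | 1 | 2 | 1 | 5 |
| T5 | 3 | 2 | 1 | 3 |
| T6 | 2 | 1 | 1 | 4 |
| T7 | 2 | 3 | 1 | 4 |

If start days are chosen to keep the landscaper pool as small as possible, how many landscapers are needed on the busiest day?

7

Early-start (T1@1, T2@1, T3@1, T4@1, T5@1, T6@1, T7@1) gives peak 14: d1:14  d2:12  d3:4  d4:1  d5:0.
Shift T4→3, T5→3, T7→4.
Schedule T1@1, T2@1, T3@1, T4@3, T5@3, T6@1, T7@4: d1:7  d2:7  d3:6  d4:6  d5:5 — peak 7.
Total landscaper-days = 31 over 5 days ⇒ peak ≥ ⌈31/5⌉ = 7, so 7 is optimal.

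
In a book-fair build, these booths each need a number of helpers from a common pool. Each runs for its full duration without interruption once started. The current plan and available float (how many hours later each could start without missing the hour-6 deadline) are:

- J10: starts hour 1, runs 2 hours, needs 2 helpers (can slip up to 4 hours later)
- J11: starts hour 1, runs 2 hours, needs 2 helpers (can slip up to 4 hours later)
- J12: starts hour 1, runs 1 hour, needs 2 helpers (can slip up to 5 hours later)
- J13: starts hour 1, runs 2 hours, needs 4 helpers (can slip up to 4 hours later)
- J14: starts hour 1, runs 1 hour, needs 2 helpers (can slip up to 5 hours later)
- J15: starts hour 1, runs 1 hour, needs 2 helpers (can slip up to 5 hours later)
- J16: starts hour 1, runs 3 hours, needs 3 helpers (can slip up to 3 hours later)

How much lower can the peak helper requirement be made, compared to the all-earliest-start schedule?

11

Early-start peak: h1:17  h2:11  h3:3  h4:0  h5:0  h6:0 ⇒ 17.
Leveled (J10@1, J11@3, J12@1, J13@2, J14@1, J15@5, J16@4): h1:6  h2:6  h3:6  h4:5  h5:5  h6:3 ⇒ 6.
Reduction 17 − 6 = 11.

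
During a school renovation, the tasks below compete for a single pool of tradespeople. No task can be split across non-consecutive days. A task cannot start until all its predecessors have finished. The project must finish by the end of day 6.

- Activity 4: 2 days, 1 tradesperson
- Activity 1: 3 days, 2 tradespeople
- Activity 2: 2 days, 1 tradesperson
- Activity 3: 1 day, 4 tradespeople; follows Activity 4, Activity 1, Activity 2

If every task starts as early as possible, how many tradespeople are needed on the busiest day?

4

Early-start schedule: Activity 4@1, Activity 1@1, Activity 2@1, Activity 3@4.
Load per day: day 1: 4, day 2: 4, day 3: 2, day 4: 4, day 5: 0, day 6: 0.
Peak is 4.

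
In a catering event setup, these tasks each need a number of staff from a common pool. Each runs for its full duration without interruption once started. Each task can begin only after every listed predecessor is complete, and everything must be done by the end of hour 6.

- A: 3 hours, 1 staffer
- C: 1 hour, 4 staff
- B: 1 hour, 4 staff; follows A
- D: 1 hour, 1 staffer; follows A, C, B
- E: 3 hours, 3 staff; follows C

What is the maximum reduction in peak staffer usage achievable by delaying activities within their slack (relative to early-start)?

3

Early-start peak: h1:5  h2:4  h3:4  h4:7  h5:1  h6:0 ⇒ 7.
Leveled (A@2, C@1, B@5, D@6, E@2): h1:4  h2:4  h3:4  h4:4  h5:4  h6:1 ⇒ 4.
Reduction 7 − 4 = 3.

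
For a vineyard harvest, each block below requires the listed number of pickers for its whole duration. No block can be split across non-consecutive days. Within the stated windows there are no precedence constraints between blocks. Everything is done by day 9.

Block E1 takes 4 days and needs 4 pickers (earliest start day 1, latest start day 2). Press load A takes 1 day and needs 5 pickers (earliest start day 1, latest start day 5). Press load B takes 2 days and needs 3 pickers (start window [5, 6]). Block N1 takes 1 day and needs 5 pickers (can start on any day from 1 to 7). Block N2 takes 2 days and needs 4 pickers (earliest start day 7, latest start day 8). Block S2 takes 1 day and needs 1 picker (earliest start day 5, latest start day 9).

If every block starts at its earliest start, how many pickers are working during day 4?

4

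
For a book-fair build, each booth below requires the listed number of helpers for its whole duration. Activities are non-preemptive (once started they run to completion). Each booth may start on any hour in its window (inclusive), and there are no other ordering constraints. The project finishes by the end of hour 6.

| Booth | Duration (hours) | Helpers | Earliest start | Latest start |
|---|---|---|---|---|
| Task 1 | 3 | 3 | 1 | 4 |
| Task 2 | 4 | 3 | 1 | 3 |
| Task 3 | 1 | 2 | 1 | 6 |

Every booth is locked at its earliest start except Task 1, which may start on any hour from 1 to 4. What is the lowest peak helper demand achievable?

6

Task 1@1: h1:8  h2:6  h3:6  h4:3  h5:0  h6:0 → peak 8
Task 1@2: h1:5  h2:6  h3:6  h4:6  h5:0  h6:0 → peak 6
Task 1@3: h1:5  h2:3  h3:6  h4:6  h5:3  h6:0 → peak 6
Task 1@4: h1:5  h2:3  h3:3  h4:6  h5:3  h6:3 → peak 6
Best is Task 1@2, peak 6.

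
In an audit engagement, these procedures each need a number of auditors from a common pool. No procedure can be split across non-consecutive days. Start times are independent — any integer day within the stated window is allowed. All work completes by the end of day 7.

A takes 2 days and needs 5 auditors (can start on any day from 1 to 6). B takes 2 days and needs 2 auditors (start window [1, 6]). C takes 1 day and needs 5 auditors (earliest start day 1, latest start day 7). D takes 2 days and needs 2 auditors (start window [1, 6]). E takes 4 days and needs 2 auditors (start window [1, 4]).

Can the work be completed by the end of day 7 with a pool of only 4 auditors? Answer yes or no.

no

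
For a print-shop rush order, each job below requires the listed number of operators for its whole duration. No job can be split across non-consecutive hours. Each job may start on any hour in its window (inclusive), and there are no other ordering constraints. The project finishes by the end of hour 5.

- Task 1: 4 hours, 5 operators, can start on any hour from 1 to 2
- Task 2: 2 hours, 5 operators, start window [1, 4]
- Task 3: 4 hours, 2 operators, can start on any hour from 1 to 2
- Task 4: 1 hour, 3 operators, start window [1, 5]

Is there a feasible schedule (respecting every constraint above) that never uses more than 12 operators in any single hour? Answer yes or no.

Schedule Task 1@1, Task 2@1, Task 3@1, Task 4@3: h1:12  h2:12  h3:10  h4:7  h5:0 — peak 12 ≤ 12.

yes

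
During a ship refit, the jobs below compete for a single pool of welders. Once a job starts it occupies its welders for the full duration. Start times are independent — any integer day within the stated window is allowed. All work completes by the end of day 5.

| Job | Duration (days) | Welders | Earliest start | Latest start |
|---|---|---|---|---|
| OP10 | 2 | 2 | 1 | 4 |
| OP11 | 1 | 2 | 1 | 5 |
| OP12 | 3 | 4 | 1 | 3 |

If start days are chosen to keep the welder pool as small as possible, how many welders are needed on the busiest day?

Early-start (OP10@1, OP11@1, OP12@1) gives peak 8: d1:8  d2:6  d3:4  d4:0  d5:0.
Shift OP12→3.
Schedule OP10@1, OP11@1, OP12@3: d1:4  d2:2  d3:4  d4:4  d5:4 — peak 4.
Total welder-days = 18 over 5 days ⇒ peak ≥ ⌈18/5⌉ = 4, so 4 is optimal.

4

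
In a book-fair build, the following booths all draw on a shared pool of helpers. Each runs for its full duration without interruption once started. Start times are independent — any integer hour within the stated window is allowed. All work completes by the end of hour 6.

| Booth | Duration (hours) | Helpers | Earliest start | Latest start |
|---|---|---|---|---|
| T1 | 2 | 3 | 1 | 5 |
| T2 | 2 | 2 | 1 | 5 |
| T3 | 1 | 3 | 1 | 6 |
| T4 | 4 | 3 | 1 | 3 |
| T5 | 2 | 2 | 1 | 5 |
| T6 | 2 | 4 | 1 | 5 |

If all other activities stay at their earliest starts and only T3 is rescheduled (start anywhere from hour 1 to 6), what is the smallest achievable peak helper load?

14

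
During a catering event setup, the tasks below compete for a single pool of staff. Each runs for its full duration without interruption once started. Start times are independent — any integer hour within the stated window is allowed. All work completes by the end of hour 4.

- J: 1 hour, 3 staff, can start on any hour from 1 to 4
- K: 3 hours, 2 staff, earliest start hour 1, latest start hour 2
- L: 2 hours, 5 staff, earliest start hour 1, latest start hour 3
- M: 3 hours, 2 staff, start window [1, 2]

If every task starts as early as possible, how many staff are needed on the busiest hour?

12

Early-start schedule: J@1, K@1, L@1, M@1.
Load per hour: hour 1: 12, hour 2: 9, hour 3: 4, hour 4: 0.
Peak is 12.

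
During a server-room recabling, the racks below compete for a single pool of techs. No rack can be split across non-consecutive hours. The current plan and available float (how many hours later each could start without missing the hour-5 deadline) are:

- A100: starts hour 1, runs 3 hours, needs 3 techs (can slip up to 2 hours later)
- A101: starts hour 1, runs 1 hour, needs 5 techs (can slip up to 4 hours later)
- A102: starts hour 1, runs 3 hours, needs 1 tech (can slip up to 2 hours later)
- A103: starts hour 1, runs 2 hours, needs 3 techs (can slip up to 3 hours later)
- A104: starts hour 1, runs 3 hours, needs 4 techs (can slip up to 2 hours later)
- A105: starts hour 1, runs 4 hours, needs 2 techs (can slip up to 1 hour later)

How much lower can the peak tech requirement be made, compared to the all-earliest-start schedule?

Early-start peak: h1:18  h2:13  h3:10  h4:2  h5:0 ⇒ 18.
Leveled (A100@1, A101@1, A102@1, A103@4, A104@2, A105@2): h1:9  h2:10  h3:10  h4:9  h5:5 ⇒ 10.
Reduction 18 − 10 = 8.

8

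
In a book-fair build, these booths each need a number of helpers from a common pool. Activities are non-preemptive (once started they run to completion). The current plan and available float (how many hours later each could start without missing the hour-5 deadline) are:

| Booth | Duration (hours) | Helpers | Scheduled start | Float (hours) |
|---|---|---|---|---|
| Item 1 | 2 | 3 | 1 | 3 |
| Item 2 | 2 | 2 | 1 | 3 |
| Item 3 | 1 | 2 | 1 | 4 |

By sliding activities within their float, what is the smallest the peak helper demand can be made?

3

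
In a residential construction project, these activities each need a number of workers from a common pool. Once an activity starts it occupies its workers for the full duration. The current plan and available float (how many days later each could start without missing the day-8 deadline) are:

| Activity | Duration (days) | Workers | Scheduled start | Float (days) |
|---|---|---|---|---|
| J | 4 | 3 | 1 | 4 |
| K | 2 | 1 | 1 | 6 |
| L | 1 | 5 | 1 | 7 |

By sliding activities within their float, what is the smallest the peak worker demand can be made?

Early-start (J@1, K@1, L@1) gives peak 9: d1:9  d2:4  d3:3  d4:3  d5:0  d6:0  d7:0  d8:0.
Shift L→5.
Schedule J@1, K@1, L@5: d1:4  d2:4  d3:3  d4:3  d5:5  d6:0  d7:0  d8:0 — peak 5.

5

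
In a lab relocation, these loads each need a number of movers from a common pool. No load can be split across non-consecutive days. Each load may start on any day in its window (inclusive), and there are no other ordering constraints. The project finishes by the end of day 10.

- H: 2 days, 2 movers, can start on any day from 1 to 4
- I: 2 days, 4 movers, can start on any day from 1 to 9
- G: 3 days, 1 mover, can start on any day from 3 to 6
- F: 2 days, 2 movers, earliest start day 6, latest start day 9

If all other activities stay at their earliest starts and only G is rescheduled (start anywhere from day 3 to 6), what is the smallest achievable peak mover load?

6

G@3: d1:6  d2:6  d3:1  d4:1  d5:1  d6:2  d7:2  d8:0  d9:0  d10:0 → peak 6
G@4: d1:6  d2:6  d3:0  d4:1  d5:1  d6:3  d7:2  d8:0  d9:0  d10:0 → peak 6
G@5: d1:6  d2:6  d3:0  d4:0  d5:1  d6:3  d7:3  d8:0  d9:0  d10:0 → peak 6
G@6: d1:6  d2:6  d3:0  d4:0  d5:0  d6:3  d7:3  d8:1  d9:0  d10:0 → peak 6
Best is G@3, peak 6.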